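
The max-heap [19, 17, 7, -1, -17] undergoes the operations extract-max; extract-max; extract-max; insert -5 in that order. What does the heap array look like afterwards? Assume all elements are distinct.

[-1, -17, -5]

extract-max → returns 19:
  remove root 19; move last element -17 to root → [-17, 17, 7, -1]
  -17 vs larger child 17 at index 1, swap → [17, -17, 7, -1]
  -17 vs only child -1 at index 3, swap → [17, -1, 7, -17]
extract-max → returns 17:
  remove root 17; move last element -17 to root → [-17, -1, 7]
  -17 vs larger child 7 at index 2, swap → [7, -1, -17]
extract-max → returns 7:
  remove root 7; move last element -17 to root → [-17, -1]
  -17 vs only child -1 at index 1, swap → [-1, -17]
insert -5:
  append -5 at index 2 → [-1, -17, -5] (no swap needed)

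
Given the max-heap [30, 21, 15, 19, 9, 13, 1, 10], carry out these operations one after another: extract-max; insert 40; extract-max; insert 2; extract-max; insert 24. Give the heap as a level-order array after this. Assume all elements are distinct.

extract-max → returns 30:
  remove root 30; move last element 10 to root → [10, 21, 15, 19, 9, 13, 1]
  10 vs larger child 21 at index 1, swap → [21, 10, 15, 19, 9, 13, 1]
  10 vs larger child 19 at index 3, swap → [21, 19, 15, 10, 9, 13, 1]
insert 40:
  append 40 at index 7 → [21, 19, 15, 10, 9, 13, 1, 40]
  40 > parent 10 at index 3, swap → [21, 19, 15, 40, 9, 13, 1, 10]
  40 > parent 19 at index 1, swap → [21, 40, 15, 19, 9, 13, 1, 10]
  40 > parent 21 at index 0, swap → [40, 21, 15, 19, 9, 13, 1, 10]
extract-max → returns 40:
  remove root 40; move last element 10 to root → [10, 21, 15, 19, 9, 13, 1]
  10 vs larger child 21 at index 1, swap → [21, 10, 15, 19, 9, 13, 1]
  10 vs larger child 19 at index 3, swap → [21, 19, 15, 10, 9, 13, 1]
insert 2:
  append 2 at index 7 → [21, 19, 15, 10, 9, 13, 1, 2] (no swap needed)
extract-max → returns 21:
  remove root 21; move last element 2 to root → [2, 19, 15, 10, 9, 13, 1]
  2 vs larger child 19 at index 1, swap → [19, 2, 15, 10, 9, 13, 1]
  2 vs larger child 10 at index 3, swap → [19, 10, 15, 2, 9, 13, 1]
insert 24:
  append 24 at index 7 → [19, 10, 15, 2, 9, 13, 1, 24]
  24 > parent 2 at index 3, swap → [19, 10, 15, 24, 9, 13, 1, 2]
  24 > parent 10 at index 1, swap → [19, 24, 15, 10, 9, 13, 1, 2]
  24 > parent 19 at index 0, swap → [24, 19, 15, 10, 9, 13, 1, 2]

[24, 19, 15, 10, 9, 13, 1, 2]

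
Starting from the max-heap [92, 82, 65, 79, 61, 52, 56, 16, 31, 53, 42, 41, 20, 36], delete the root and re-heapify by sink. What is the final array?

[82, 79, 65, 36, 61, 52, 56, 16, 31, 53, 42, 41, 20]

remove root 92; move last element 36 to root → [36, 82, 65, 79, 61, 52, 56, 16, 31, 53, 42, 41, 20]
36 vs larger child 82 at index 1, swap → [82, 36, 65, 79, 61, 52, 56, 16, 31, 53, 42, 41, 20]
36 vs larger child 79 at index 3, swap → [82, 79, 65, 36, 61, 52, 56, 16, 31, 53, 42, 41, 20]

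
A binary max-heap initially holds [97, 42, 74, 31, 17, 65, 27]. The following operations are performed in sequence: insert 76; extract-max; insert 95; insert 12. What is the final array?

insert 76:
  append 76 at index 7 → [97, 42, 74, 31, 17, 65, 27, 76]
  76 > parent 31 at index 3, swap → [97, 42, 74, 76, 17, 65, 27, 31]
  76 > parent 42 at index 1, swap → [97, 76, 74, 42, 17, 65, 27, 31]
extract-max → returns 97:
  remove root 97; move last element 31 to root → [31, 76, 74, 42, 17, 65, 27]
  31 vs larger child 76 at index 1, swap → [76, 31, 74, 42, 17, 65, 27]
  31 vs larger child 42 at index 3, swap → [76, 42, 74, 31, 17, 65, 27]
insert 95:
  append 95 at index 7 → [76, 42, 74, 31, 17, 65, 27, 95]
  95 > parent 31 at index 3, swap → [76, 42, 74, 95, 17, 65, 27, 31]
  95 > parent 42 at index 1, swap → [76, 95, 74, 42, 17, 65, 27, 31]
  95 > parent 76 at index 0, swap → [95, 76, 74, 42, 17, 65, 27, 31]
insert 12:
  append 12 at index 8 → [95, 76, 74, 42, 17, 65, 27, 31, 12] (no swap needed)

[95, 76, 74, 42, 17, 65, 27, 31, 12]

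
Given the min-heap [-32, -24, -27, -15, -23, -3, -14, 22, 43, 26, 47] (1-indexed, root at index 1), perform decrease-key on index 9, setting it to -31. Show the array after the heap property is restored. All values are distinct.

set index 9 from 43 to -31 → [-32, -24, -27, -15, -23, -3, -14, 22, -31, 26, 47]
-31 < parent -15 at index 4, swap → [-32, -24, -27, -31, -23, -3, -14, 22, -15, 26, 47]
-31 < parent -24 at index 2, swap → [-32, -31, -27, -24, -23, -3, -14, 22, -15, 26, 47]

[-32, -31, -27, -24, -23, -3, -14, 22, -15, 26, 47]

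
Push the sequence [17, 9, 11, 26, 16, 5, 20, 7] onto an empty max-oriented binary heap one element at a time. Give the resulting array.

Insert 17:
  append 17 at index 0 → [17] (no swap needed)
Insert 9:
  append 9 at index 1 → [17, 9] (no swap needed)
Insert 11:
  append 11 at index 2 → [17, 9, 11] (no swap needed)
Insert 26:
  append 26 at index 3 → [17, 9, 11, 26]
  26 > parent 9 at index 1, swap → [17, 26, 11, 9]
  26 > parent 17 at index 0, swap → [26, 17, 11, 9]
Insert 16:
  append 16 at index 4 → [26, 17, 11, 9, 16] (no swap needed)
Insert 5:
  append 5 at index 5 → [26, 17, 11, 9, 16, 5] (no swap needed)
Insert 20:
  append 20 at index 6 → [26, 17, 11, 9, 16, 5, 20]
  20 > parent 11 at index 2, swap → [26, 17, 20, 9, 16, 5, 11]
Insert 7:
  append 7 at index 7 → [26, 17, 20, 9, 16, 5, 11, 7] (no swap needed)

[26, 17, 20, 9, 16, 5, 11, 7]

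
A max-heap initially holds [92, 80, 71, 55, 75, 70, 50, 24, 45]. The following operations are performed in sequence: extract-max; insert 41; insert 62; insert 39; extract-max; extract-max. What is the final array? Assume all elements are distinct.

[71, 62, 70, 55, 45, 39, 50, 24, 41]

extract-max → returns 92:
  remove root 92; move last element 45 to root → [45, 80, 71, 55, 75, 70, 50, 24]
  45 vs larger child 80 at index 1, swap → [80, 45, 71, 55, 75, 70, 50, 24]
  45 vs larger child 75 at index 4, swap → [80, 75, 71, 55, 45, 70, 50, 24]
insert 41:
  append 41 at index 8 → [80, 75, 71, 55, 45, 70, 50, 24, 41] (no swap needed)
insert 62:
  append 62 at index 9 → [80, 75, 71, 55, 45, 70, 50, 24, 41, 62]
  62 > parent 45 at index 4, swap → [80, 75, 71, 55, 62, 70, 50, 24, 41, 45]
insert 39:
  append 39 at index 10 → [80, 75, 71, 55, 62, 70, 50, 24, 41, 45, 39] (no swap needed)
extract-max → returns 80:
  remove root 80; move last element 39 to root → [39, 75, 71, 55, 62, 70, 50, 24, 41, 45]
  39 vs larger child 75 at index 1, swap → [75, 39, 71, 55, 62, 70, 50, 24, 41, 45]
  39 vs larger child 62 at index 4, swap → [75, 62, 71, 55, 39, 70, 50, 24, 41, 45]
  39 vs only child 45 at index 9, swap → [75, 62, 71, 55, 45, 70, 50, 24, 41, 39]
extract-max → returns 75:
  remove root 75; move last element 39 to root → [39, 62, 71, 55, 45, 70, 50, 24, 41]
  39 vs larger child 71 at index 2, swap → [71, 62, 39, 55, 45, 70, 50, 24, 41]
  39 vs larger child 70 at index 5, swap → [71, 62, 70, 55, 45, 39, 50, 24, 41]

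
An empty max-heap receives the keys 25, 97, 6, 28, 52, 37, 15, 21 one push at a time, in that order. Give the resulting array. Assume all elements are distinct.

[97, 52, 37, 25, 28, 6, 15, 21]

Insert 25:
  append 25 at index 0 → [25] (no swap needed)
Insert 97:
  append 97 at index 1 → [25, 97]
  97 > parent 25 at index 0, swap → [97, 25]
Insert 6:
  append 6 at index 2 → [97, 25, 6] (no swap needed)
Insert 28:
  append 28 at index 3 → [97, 25, 6, 28]
  28 > parent 25 at index 1, swap → [97, 28, 6, 25]
Insert 52:
  append 52 at index 4 → [97, 28, 6, 25, 52]
  52 > parent 28 at index 1, swap → [97, 52, 6, 25, 28]
Insert 37:
  append 37 at index 5 → [97, 52, 6, 25, 28, 37]
  37 > parent 6 at index 2, swap → [97, 52, 37, 25, 28, 6]
Insert 15:
  append 15 at index 6 → [97, 52, 37, 25, 28, 6, 15] (no swap needed)
Insert 21:
  append 21 at index 7 → [97, 52, 37, 25, 28, 6, 15, 21] (no swap needed)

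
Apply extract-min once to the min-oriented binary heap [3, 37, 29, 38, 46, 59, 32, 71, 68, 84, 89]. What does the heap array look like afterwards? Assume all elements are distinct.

[29, 37, 32, 38, 46, 59, 89, 71, 68, 84]

remove root 3; move last element 89 to root → [89, 37, 29, 38, 46, 59, 32, 71, 68, 84]
89 vs smaller child 29 at index 2, swap → [29, 37, 89, 38, 46, 59, 32, 71, 68, 84]
89 vs smaller child 32 at index 6, swap → [29, 37, 32, 38, 46, 59, 89, 71, 68, 84]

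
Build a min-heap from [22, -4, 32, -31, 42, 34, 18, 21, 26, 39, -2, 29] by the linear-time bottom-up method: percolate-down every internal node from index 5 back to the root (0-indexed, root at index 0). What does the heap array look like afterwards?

sift down from index 5:
  34 vs only child 29 at index 11, swap → [22, -4, 32, -31, 42, 29, 18, 21, 26, 39, -2, 34]
sift down from index 4:
  42 vs smaller child -2 at index 10, swap → [22, -4, 32, -31, -2, 29, 18, 21, 26, 39, 42, 34]
sift down from index 3: already satisfies heap property
sift down from index 2:
  32 vs smaller child 18 at index 6, swap → [22, -4, 18, -31, -2, 29, 32, 21, 26, 39, 42, 34]
sift down from index 1:
  -4 vs smaller child -31 at index 3, swap → [22, -31, 18, -4, -2, 29, 32, 21, 26, 39, 42, 34]
sift down from index 0:
  22 vs smaller child -31 at index 1, swap → [-31, 22, 18, -4, -2, 29, 32, 21, 26, 39, 42, 34]
  22 vs smaller child -4 at index 3, swap → [-31, -4, 18, 22, -2, 29, 32, 21, 26, 39, 42, 34]
  22 vs smaller child 21 at index 7, swap → [-31, -4, 18, 21, -2, 29, 32, 22, 26, 39, 42, 34]

[-31, -4, 18, 21, -2, 29, 32, 22, 26, 39, 42, 34]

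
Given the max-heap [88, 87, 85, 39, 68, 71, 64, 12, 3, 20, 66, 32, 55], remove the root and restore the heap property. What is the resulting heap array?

[87, 68, 85, 39, 66, 71, 64, 12, 3, 20, 55, 32]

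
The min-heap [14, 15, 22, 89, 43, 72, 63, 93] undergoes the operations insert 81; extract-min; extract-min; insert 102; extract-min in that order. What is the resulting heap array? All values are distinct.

[43, 81, 63, 102, 89, 72, 93]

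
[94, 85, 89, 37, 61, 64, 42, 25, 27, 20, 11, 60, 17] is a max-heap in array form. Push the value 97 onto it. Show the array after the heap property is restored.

append 97 at index 13 → [94, 85, 89, 37, 61, 64, 42, 25, 27, 20, 11, 60, 17, 97]
97 > parent 42 at index 6, swap → [94, 85, 89, 37, 61, 64, 97, 25, 27, 20, 11, 60, 17, 42]
97 > parent 89 at index 2, swap → [94, 85, 97, 37, 61, 64, 89, 25, 27, 20, 11, 60, 17, 42]
97 > parent 94 at index 0, swap → [97, 85, 94, 37, 61, 64, 89, 25, 27, 20, 11, 60, 17, 42]

[97, 85, 94, 37, 61, 64, 89, 25, 27, 20, 11, 60, 17, 42]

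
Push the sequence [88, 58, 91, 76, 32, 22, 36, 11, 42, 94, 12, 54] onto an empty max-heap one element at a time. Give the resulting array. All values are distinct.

[94, 91, 88, 58, 76, 54, 36, 11, 42, 32, 12, 22]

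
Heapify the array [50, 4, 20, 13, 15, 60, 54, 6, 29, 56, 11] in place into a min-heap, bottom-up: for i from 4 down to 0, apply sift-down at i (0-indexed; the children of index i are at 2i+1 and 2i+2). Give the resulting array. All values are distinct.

sift down from index 4:
  15 vs smaller child 11 at index 10, swap → [50, 4, 20, 13, 11, 60, 54, 6, 29, 56, 15]
sift down from index 3:
  13 vs smaller child 6 at index 7, swap → [50, 4, 20, 6, 11, 60, 54, 13, 29, 56, 15]
sift down from index 2: already satisfies heap property
sift down from index 1: already satisfies heap property
sift down from index 0:
  50 vs smaller child 4 at index 1, swap → [4, 50, 20, 6, 11, 60, 54, 13, 29, 56, 15]
  50 vs smaller child 6 at index 3, swap → [4, 6, 20, 50, 11, 60, 54, 13, 29, 56, 15]
  50 vs smaller child 13 at index 7, swap → [4, 6, 20, 13, 11, 60, 54, 50, 29, 56, 15]

[4, 6, 20, 13, 11, 60, 54, 50, 29, 56, 15]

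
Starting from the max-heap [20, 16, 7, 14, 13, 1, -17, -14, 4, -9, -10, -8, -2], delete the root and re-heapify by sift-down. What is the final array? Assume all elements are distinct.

remove root 20; move last element -2 to root → [-2, 16, 7, 14, 13, 1, -17, -14, 4, -9, -10, -8]
-2 vs larger child 16 at index 1, swap → [16, -2, 7, 14, 13, 1, -17, -14, 4, -9, -10, -8]
-2 vs larger child 14 at index 3, swap → [16, 14, 7, -2, 13, 1, -17, -14, 4, -9, -10, -8]
-2 vs larger child 4 at index 8, swap → [16, 14, 7, 4, 13, 1, -17, -14, -2, -9, -10, -8]

[16, 14, 7, 4, 13, 1, -17, -14, -2, -9, -10, -8]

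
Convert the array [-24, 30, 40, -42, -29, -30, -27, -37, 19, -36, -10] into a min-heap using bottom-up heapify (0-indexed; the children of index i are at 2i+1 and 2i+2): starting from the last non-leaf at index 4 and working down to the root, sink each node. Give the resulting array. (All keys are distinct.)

[-42, -37, -30, -24, -36, 40, -27, 30, 19, -29, -10]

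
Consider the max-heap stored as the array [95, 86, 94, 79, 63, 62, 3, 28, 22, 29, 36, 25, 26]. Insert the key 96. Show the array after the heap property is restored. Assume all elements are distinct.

[96, 86, 95, 79, 63, 62, 94, 28, 22, 29, 36, 25, 26, 3]

append 96 at index 13 → [95, 86, 94, 79, 63, 62, 3, 28, 22, 29, 36, 25, 26, 96]
96 > parent 3 at index 6, swap → [95, 86, 94, 79, 63, 62, 96, 28, 22, 29, 36, 25, 26, 3]
96 > parent 94 at index 2, swap → [95, 86, 96, 79, 63, 62, 94, 28, 22, 29, 36, 25, 26, 3]
96 > parent 95 at index 0, swap → [96, 86, 95, 79, 63, 62, 94, 28, 22, 29, 36, 25, 26, 3]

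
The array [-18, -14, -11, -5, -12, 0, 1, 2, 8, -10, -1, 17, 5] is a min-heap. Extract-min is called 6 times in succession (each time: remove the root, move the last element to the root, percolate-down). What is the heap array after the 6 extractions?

[-1, 2, 0, 5, 8, 17, 1]

extract-min #1 returns -18:
  remove root -18; move last element 5 to root → [5, -14, -11, -5, -12, 0, 1, 2, 8, -10, -1, 17]
  5 vs smaller child -14 at index 1, swap → [-14, 5, -11, -5, -12, 0, 1, 2, 8, -10, -1, 17]
  5 vs smaller child -12 at index 4, swap → [-14, -12, -11, -5, 5, 0, 1, 2, 8, -10, -1, 17]
  5 vs smaller child -10 at index 9, swap → [-14, -12, -11, -5, -10, 0, 1, 2, 8, 5, -1, 17]
extract-min #2 returns -14:
  remove root -14; move last element 17 to root → [17, -12, -11, -5, -10, 0, 1, 2, 8, 5, -1]
  17 vs smaller child -12 at index 1, swap → [-12, 17, -11, -5, -10, 0, 1, 2, 8, 5, -1]
  17 vs smaller child -10 at index 4, swap → [-12, -10, -11, -5, 17, 0, 1, 2, 8, 5, -1]
  17 vs smaller child -1 at index 10, swap → [-12, -10, -11, -5, -1, 0, 1, 2, 8, 5, 17]
extract-min #3 returns -12:
  remove root -12; move last element 17 to root → [17, -10, -11, -5, -1, 0, 1, 2, 8, 5]
  17 vs smaller child -11 at index 2, swap → [-11, -10, 17, -5, -1, 0, 1, 2, 8, 5]
  17 vs smaller child 0 at index 5, swap → [-11, -10, 0, -5, -1, 17, 1, 2, 8, 5]
extract-min #4 returns -11:
  remove root -11; move last element 5 to root → [5, -10, 0, -5, -1, 17, 1, 2, 8]
  5 vs smaller child -10 at index 1, swap → [-10, 5, 0, -5, -1, 17, 1, 2, 8]
  5 vs smaller child -5 at index 3, swap → [-10, -5, 0, 5, -1, 17, 1, 2, 8]
  5 vs smaller child 2 at index 7, swap → [-10, -5, 0, 2, -1, 17, 1, 5, 8]
extract-min #5 returns -10:
  remove root -10; move last element 8 to root → [8, -5, 0, 2, -1, 17, 1, 5]
  8 vs smaller child -5 at index 1, swap → [-5, 8, 0, 2, -1, 17, 1, 5]
  8 vs smaller child -1 at index 4, swap → [-5, -1, 0, 2, 8, 17, 1, 5]
extract-min #6 returns -5:
  remove root -5; move last element 5 to root → [5, -1, 0, 2, 8, 17, 1]
  5 vs smaller child -1 at index 1, swap → [-1, 5, 0, 2, 8, 17, 1]
  5 vs smaller child 2 at index 3, swap → [-1, 2, 0, 5, 8, 17, 1]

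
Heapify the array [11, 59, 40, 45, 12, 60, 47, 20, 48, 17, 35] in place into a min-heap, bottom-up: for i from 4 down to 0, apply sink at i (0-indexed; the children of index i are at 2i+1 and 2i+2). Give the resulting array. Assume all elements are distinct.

[11, 12, 40, 20, 17, 60, 47, 45, 48, 59, 35]

sift down from index 4: already satisfies heap property
sift down from index 3:
  45 vs smaller child 20 at index 7, swap → [11, 59, 40, 20, 12, 60, 47, 45, 48, 17, 35]
sift down from index 2: already satisfies heap property
sift down from index 1:
  59 vs smaller child 12 at index 4, swap → [11, 12, 40, 20, 59, 60, 47, 45, 48, 17, 35]
  59 vs smaller child 17 at index 9, swap → [11, 12, 40, 20, 17, 60, 47, 45, 48, 59, 35]
sift down from index 0: already satisfies heap property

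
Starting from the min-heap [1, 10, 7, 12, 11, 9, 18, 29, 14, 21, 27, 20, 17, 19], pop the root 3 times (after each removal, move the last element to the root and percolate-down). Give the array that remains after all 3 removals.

extract-min #1 returns 1:
  remove root 1; move last element 19 to root → [19, 10, 7, 12, 11, 9, 18, 29, 14, 21, 27, 20, 17]
  19 vs smaller child 7 at index 2, swap → [7, 10, 19, 12, 11, 9, 18, 29, 14, 21, 27, 20, 17]
  19 vs smaller child 9 at index 5, swap → [7, 10, 9, 12, 11, 19, 18, 29, 14, 21, 27, 20, 17]
  19 vs smaller child 17 at index 12, swap → [7, 10, 9, 12, 11, 17, 18, 29, 14, 21, 27, 20, 19]
extract-min #2 returns 7:
  remove root 7; move last element 19 to root → [19, 10, 9, 12, 11, 17, 18, 29, 14, 21, 27, 20]
  19 vs smaller child 9 at index 2, swap → [9, 10, 19, 12, 11, 17, 18, 29, 14, 21, 27, 20]
  19 vs smaller child 17 at index 5, swap → [9, 10, 17, 12, 11, 19, 18, 29, 14, 21, 27, 20]
extract-min #3 returns 9:
  remove root 9; move last element 20 to root → [20, 10, 17, 12, 11, 19, 18, 29, 14, 21, 27]
  20 vs smaller child 10 at index 1, swap → [10, 20, 17, 12, 11, 19, 18, 29, 14, 21, 27]
  20 vs smaller child 11 at index 4, swap → [10, 11, 17, 12, 20, 19, 18, 29, 14, 21, 27]

[10, 11, 17, 12, 20, 19, 18, 29, 14, 21, 27]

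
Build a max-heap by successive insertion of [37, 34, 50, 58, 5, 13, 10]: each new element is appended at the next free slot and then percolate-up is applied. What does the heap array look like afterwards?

[58, 50, 37, 34, 5, 13, 10]

Insert 37:
  append 37 at index 0 → [37] (no swap needed)
Insert 34:
  append 34 at index 1 → [37, 34] (no swap needed)
Insert 50:
  append 50 at index 2 → [37, 34, 50]
  50 > parent 37 at index 0, swap → [50, 34, 37]
Insert 58:
  append 58 at index 3 → [50, 34, 37, 58]
  58 > parent 34 at index 1, swap → [50, 58, 37, 34]
  58 > parent 50 at index 0, swap → [58, 50, 37, 34]
Insert 5:
  append 5 at index 4 → [58, 50, 37, 34, 5] (no swap needed)
Insert 13:
  append 13 at index 5 → [58, 50, 37, 34, 5, 13] (no swap needed)
Insert 10:
  append 10 at index 6 → [58, 50, 37, 34, 5, 13, 10] (no swap needed)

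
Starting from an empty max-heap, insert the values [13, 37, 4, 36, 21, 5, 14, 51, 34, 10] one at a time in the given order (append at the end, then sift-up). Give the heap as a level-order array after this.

[51, 37, 14, 36, 21, 4, 5, 13, 34, 10]

Insert 13:
  append 13 at index 0 → [13] (no swap needed)
Insert 37:
  append 37 at index 1 → [13, 37]
  37 > parent 13 at index 0, swap → [37, 13]
Insert 4:
  append 4 at index 2 → [37, 13, 4] (no swap needed)
Insert 36:
  append 36 at index 3 → [37, 13, 4, 36]
  36 > parent 13 at index 1, swap → [37, 36, 4, 13]
Insert 21:
  append 21 at index 4 → [37, 36, 4, 13, 21] (no swap needed)
Insert 5:
  append 5 at index 5 → [37, 36, 4, 13, 21, 5]
  5 > parent 4 at index 2, swap → [37, 36, 5, 13, 21, 4]
Insert 14:
  append 14 at index 6 → [37, 36, 5, 13, 21, 4, 14]
  14 > parent 5 at index 2, swap → [37, 36, 14, 13, 21, 4, 5]
Insert 51:
  append 51 at index 7 → [37, 36, 14, 13, 21, 4, 5, 51]
  51 > parent 13 at index 3, swap → [37, 36, 14, 51, 21, 4, 5, 13]
  51 > parent 36 at index 1, swap → [37, 51, 14, 36, 21, 4, 5, 13]
  51 > parent 37 at index 0, swap → [51, 37, 14, 36, 21, 4, 5, 13]
Insert 34:
  append 34 at index 8 → [51, 37, 14, 36, 21, 4, 5, 13, 34] (no swap needed)
Insert 10:
  append 10 at index 9 → [51, 37, 14, 36, 21, 4, 5, 13, 34, 10] (no swap needed)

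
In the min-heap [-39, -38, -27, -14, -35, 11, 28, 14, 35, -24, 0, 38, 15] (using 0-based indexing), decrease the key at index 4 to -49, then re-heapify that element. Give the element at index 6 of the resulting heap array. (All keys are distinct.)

set index 4 from -35 to -49 → [-39, -38, -27, -14, -49, 11, 28, 14, 35, -24, 0, 38, 15]
-49 < parent -38 at index 1, swap → [-39, -49, -27, -14, -38, 11, 28, 14, 35, -24, 0, 38, 15]
-49 < parent -39 at index 0, swap → [-49, -39, -27, -14, -38, 11, 28, 14, 35, -24, 0, 38, 15]
resulting array: [-49, -39, -27, -14, -38, 11, 28, 14, 35, -24, 0, 38, 15]

28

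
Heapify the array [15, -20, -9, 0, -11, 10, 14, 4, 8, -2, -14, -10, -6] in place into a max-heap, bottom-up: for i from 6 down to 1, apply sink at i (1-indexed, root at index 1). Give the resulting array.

[15, 8, 14, 4, -2, 10, -9, -20, 0, -11, -14, -10, -6]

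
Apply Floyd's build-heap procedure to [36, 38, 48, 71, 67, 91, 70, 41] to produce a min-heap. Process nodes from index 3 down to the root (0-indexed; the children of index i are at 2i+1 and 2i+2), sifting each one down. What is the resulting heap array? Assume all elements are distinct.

[36, 38, 48, 41, 67, 91, 70, 71]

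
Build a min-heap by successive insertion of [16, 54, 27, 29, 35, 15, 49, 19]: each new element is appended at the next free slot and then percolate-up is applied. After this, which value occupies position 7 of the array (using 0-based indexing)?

54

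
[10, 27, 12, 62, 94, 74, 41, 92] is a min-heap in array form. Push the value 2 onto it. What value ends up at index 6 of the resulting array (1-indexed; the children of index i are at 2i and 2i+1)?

74

append 2 at index 9 → [10, 27, 12, 62, 94, 74, 41, 92, 2]
2 < parent 62 at index 4, swap → [10, 27, 12, 2, 94, 74, 41, 92, 62]
2 < parent 27 at index 2, swap → [10, 2, 12, 27, 94, 74, 41, 92, 62]
2 < parent 10 at index 1, swap → [2, 10, 12, 27, 94, 74, 41, 92, 62]
resulting array: [2, 10, 12, 27, 94, 74, 41, 92, 62]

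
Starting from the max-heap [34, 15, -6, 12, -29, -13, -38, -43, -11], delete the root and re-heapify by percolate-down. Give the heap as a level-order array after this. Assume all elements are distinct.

remove root 34; move last element -11 to root → [-11, 15, -6, 12, -29, -13, -38, -43]
-11 vs larger child 15 at index 1, swap → [15, -11, -6, 12, -29, -13, -38, -43]
-11 vs larger child 12 at index 3, swap → [15, 12, -6, -11, -29, -13, -38, -43]

[15, 12, -6, -11, -29, -13, -38, -43]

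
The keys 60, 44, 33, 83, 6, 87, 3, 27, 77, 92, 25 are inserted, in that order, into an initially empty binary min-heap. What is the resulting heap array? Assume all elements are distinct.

Insert 60:
  append 60 at index 0 → [60] (no swap needed)
Insert 44:
  append 44 at index 1 → [60, 44]
  44 < parent 60 at index 0, swap → [44, 60]
Insert 33:
  append 33 at index 2 → [44, 60, 33]
  33 < parent 44 at index 0, swap → [33, 60, 44]
Insert 83:
  append 83 at index 3 → [33, 60, 44, 83] (no swap needed)
Insert 6:
  append 6 at index 4 → [33, 60, 44, 83, 6]
  6 < parent 60 at index 1, swap → [33, 6, 44, 83, 60]
  6 < parent 33 at index 0, swap → [6, 33, 44, 83, 60]
Insert 87:
  append 87 at index 5 → [6, 33, 44, 83, 60, 87] (no swap needed)
Insert 3:
  append 3 at index 6 → [6, 33, 44, 83, 60, 87, 3]
  3 < parent 44 at index 2, swap → [6, 33, 3, 83, 60, 87, 44]
  3 < parent 6 at index 0, swap → [3, 33, 6, 83, 60, 87, 44]
Insert 27:
  append 27 at index 7 → [3, 33, 6, 83, 60, 87, 44, 27]
  27 < parent 83 at index 3, swap → [3, 33, 6, 27, 60, 87, 44, 83]
  27 < parent 33 at index 1, swap → [3, 27, 6, 33, 60, 87, 44, 83]
Insert 77:
  append 77 at index 8 → [3, 27, 6, 33, 60, 87, 44, 83, 77] (no swap needed)
Insert 92:
  append 92 at index 9 → [3, 27, 6, 33, 60, 87, 44, 83, 77, 92] (no swap needed)
Insert 25:
  append 25 at index 10 → [3, 27, 6, 33, 60, 87, 44, 83, 77, 92, 25]
  25 < parent 60 at index 4, swap → [3, 27, 6, 33, 25, 87, 44, 83, 77, 92, 60]
  25 < parent 27 at index 1, swap → [3, 25, 6, 33, 27, 87, 44, 83, 77, 92, 60]

[3, 25, 6, 33, 27, 87, 44, 83, 77, 92, 60]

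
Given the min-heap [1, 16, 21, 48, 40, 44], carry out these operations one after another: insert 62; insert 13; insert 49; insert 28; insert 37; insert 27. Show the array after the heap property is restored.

insert 62:
  append 62 at index 6 → [1, 16, 21, 48, 40, 44, 62] (no swap needed)
insert 13:
  append 13 at index 7 → [1, 16, 21, 48, 40, 44, 62, 13]
  13 < parent 48 at index 3, swap → [1, 16, 21, 13, 40, 44, 62, 48]
  13 < parent 16 at index 1, swap → [1, 13, 21, 16, 40, 44, 62, 48]
insert 49:
  append 49 at index 8 → [1, 13, 21, 16, 40, 44, 62, 48, 49] (no swap needed)
insert 28:
  append 28 at index 9 → [1, 13, 21, 16, 40, 44, 62, 48, 49, 28]
  28 < parent 40 at index 4, swap → [1, 13, 21, 16, 28, 44, 62, 48, 49, 40]
insert 37:
  append 37 at index 10 → [1, 13, 21, 16, 28, 44, 62, 48, 49, 40, 37] (no swap needed)
insert 27:
  append 27 at index 11 → [1, 13, 21, 16, 28, 44, 62, 48, 49, 40, 37, 27]
  27 < parent 44 at index 5, swap → [1, 13, 21, 16, 28, 27, 62, 48, 49, 40, 37, 44]

[1, 13, 21, 16, 28, 27, 62, 48, 49, 40, 37, 44]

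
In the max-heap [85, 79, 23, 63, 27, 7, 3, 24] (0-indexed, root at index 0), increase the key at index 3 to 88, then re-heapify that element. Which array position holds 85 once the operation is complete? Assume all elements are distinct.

1

set index 3 from 63 to 88 → [85, 79, 23, 88, 27, 7, 3, 24]
88 > parent 79 at index 1, swap → [85, 88, 23, 79, 27, 7, 3, 24]
88 > parent 85 at index 0, swap → [88, 85, 23, 79, 27, 7, 3, 24]
resulting array: [88, 85, 23, 79, 27, 7, 3, 24]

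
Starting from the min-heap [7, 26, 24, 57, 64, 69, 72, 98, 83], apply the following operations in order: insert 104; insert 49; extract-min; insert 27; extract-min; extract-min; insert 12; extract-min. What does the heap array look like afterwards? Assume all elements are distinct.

[27, 49, 64, 57, 104, 69, 72, 98, 83]

insert 104:
  append 104 at index 9 → [7, 26, 24, 57, 64, 69, 72, 98, 83, 104] (no swap needed)
insert 49:
  append 49 at index 10 → [7, 26, 24, 57, 64, 69, 72, 98, 83, 104, 49]
  49 < parent 64 at index 4, swap → [7, 26, 24, 57, 49, 69, 72, 98, 83, 104, 64]
extract-min → returns 7:
  remove root 7; move last element 64 to root → [64, 26, 24, 57, 49, 69, 72, 98, 83, 104]
  64 vs smaller child 24 at index 2, swap → [24, 26, 64, 57, 49, 69, 72, 98, 83, 104]
insert 27:
  append 27 at index 10 → [24, 26, 64, 57, 49, 69, 72, 98, 83, 104, 27]
  27 < parent 49 at index 4, swap → [24, 26, 64, 57, 27, 69, 72, 98, 83, 104, 49]
extract-min → returns 24:
  remove root 24; move last element 49 to root → [49, 26, 64, 57, 27, 69, 72, 98, 83, 104]
  49 vs smaller child 26 at index 1, swap → [26, 49, 64, 57, 27, 69, 72, 98, 83, 104]
  49 vs smaller child 27 at index 4, swap → [26, 27, 64, 57, 49, 69, 72, 98, 83, 104]
extract-min → returns 26:
  remove root 26; move last element 104 to root → [104, 27, 64, 57, 49, 69, 72, 98, 83]
  104 vs smaller child 27 at index 1, swap → [27, 104, 64, 57, 49, 69, 72, 98, 83]
  104 vs smaller child 49 at index 4, swap → [27, 49, 64, 57, 104, 69, 72, 98, 83]
insert 12:
  append 12 at index 9 → [27, 49, 64, 57, 104, 69, 72, 98, 83, 12]
  12 < parent 104 at index 4, swap → [27, 49, 64, 57, 12, 69, 72, 98, 83, 104]
  12 < parent 49 at index 1, swap → [27, 12, 64, 57, 49, 69, 72, 98, 83, 104]
  12 < parent 27 at index 0, swap → [12, 27, 64, 57, 49, 69, 72, 98, 83, 104]
extract-min → returns 12:
  remove root 12; move last element 104 to root → [104, 27, 64, 57, 49, 69, 72, 98, 83]
  104 vs smaller child 27 at index 1, swap → [27, 104, 64, 57, 49, 69, 72, 98, 83]
  104 vs smaller child 49 at index 4, swap → [27, 49, 64, 57, 104, 69, 72, 98, 83]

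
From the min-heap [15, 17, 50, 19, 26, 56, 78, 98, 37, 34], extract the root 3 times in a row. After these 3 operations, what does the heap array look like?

extract-min #1 returns 15:
  remove root 15; move last element 34 to root → [34, 17, 50, 19, 26, 56, 78, 98, 37]
  34 vs smaller child 17 at index 1, swap → [17, 34, 50, 19, 26, 56, 78, 98, 37]
  34 vs smaller child 19 at index 3, swap → [17, 19, 50, 34, 26, 56, 78, 98, 37]
extract-min #2 returns 17:
  remove root 17; move last element 37 to root → [37, 19, 50, 34, 26, 56, 78, 98]
  37 vs smaller child 19 at index 1, swap → [19, 37, 50, 34, 26, 56, 78, 98]
  37 vs smaller child 26 at index 4, swap → [19, 26, 50, 34, 37, 56, 78, 98]
extract-min #3 returns 19:
  remove root 19; move last element 98 to root → [98, 26, 50, 34, 37, 56, 78]
  98 vs smaller child 26 at index 1, swap → [26, 98, 50, 34, 37, 56, 78]
  98 vs smaller child 34 at index 3, swap → [26, 34, 50, 98, 37, 56, 78]

[26, 34, 50, 98, 37, 56, 78]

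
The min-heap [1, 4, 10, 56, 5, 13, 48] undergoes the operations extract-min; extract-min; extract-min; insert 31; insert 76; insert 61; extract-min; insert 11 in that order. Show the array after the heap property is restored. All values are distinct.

extract-min → returns 1:
  remove root 1; move last element 48 to root → [48, 4, 10, 56, 5, 13]
  48 vs smaller child 4 at index 1, swap → [4, 48, 10, 56, 5, 13]
  48 vs smaller child 5 at index 4, swap → [4, 5, 10, 56, 48, 13]
extract-min → returns 4:
  remove root 4; move last element 13 to root → [13, 5, 10, 56, 48]
  13 vs smaller child 5 at index 1, swap → [5, 13, 10, 56, 48]
extract-min → returns 5:
  remove root 5; move last element 48 to root → [48, 13, 10, 56]
  48 vs smaller child 10 at index 2, swap → [10, 13, 48, 56]
insert 31:
  append 31 at index 4 → [10, 13, 48, 56, 31] (no swap needed)
insert 76:
  append 76 at index 5 → [10, 13, 48, 56, 31, 76] (no swap needed)
insert 61:
  append 61 at index 6 → [10, 13, 48, 56, 31, 76, 61] (no swap needed)
extract-min → returns 10:
  remove root 10; move last element 61 to root → [61, 13, 48, 56, 31, 76]
  61 vs smaller child 13 at index 1, swap → [13, 61, 48, 56, 31, 76]
  61 vs smaller child 31 at index 4, swap → [13, 31, 48, 56, 61, 76]
insert 11:
  append 11 at index 6 → [13, 31, 48, 56, 61, 76, 11]
  11 < parent 48 at index 2, swap → [13, 31, 11, 56, 61, 76, 48]
  11 < parent 13 at index 0, swap → [11, 31, 13, 56, 61, 76, 48]

[11, 31, 13, 56, 61, 76, 48]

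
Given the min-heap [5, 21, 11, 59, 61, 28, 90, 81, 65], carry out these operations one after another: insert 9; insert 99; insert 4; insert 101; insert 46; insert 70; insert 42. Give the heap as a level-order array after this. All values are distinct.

[4, 9, 5, 42, 21, 11, 46, 59, 65, 61, 99, 28, 101, 90, 70, 81]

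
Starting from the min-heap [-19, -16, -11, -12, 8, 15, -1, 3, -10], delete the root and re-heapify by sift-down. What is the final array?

[-16, -12, -11, -10, 8, 15, -1, 3]

remove root -19; move last element -10 to root → [-10, -16, -11, -12, 8, 15, -1, 3]
-10 vs smaller child -16 at index 1, swap → [-16, -10, -11, -12, 8, 15, -1, 3]
-10 vs smaller child -12 at index 3, swap → [-16, -12, -11, -10, 8, 15, -1, 3]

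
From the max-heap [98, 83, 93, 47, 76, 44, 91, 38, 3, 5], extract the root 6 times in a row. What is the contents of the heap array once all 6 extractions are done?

[44, 38, 3, 5]

extract-max #1 returns 98:
  remove root 98; move last element 5 to root → [5, 83, 93, 47, 76, 44, 91, 38, 3]
  5 vs larger child 93 at index 2, swap → [93, 83, 5, 47, 76, 44, 91, 38, 3]
  5 vs larger child 91 at index 6, swap → [93, 83, 91, 47, 76, 44, 5, 38, 3]
extract-max #2 returns 93:
  remove root 93; move last element 3 to root → [3, 83, 91, 47, 76, 44, 5, 38]
  3 vs larger child 91 at index 2, swap → [91, 83, 3, 47, 76, 44, 5, 38]
  3 vs larger child 44 at index 5, swap → [91, 83, 44, 47, 76, 3, 5, 38]
extract-max #3 returns 91:
  remove root 91; move last element 38 to root → [38, 83, 44, 47, 76, 3, 5]
  38 vs larger child 83 at index 1, swap → [83, 38, 44, 47, 76, 3, 5]
  38 vs larger child 76 at index 4, swap → [83, 76, 44, 47, 38, 3, 5]
extract-max #4 returns 83:
  remove root 83; move last element 5 to root → [5, 76, 44, 47, 38, 3]
  5 vs larger child 76 at index 1, swap → [76, 5, 44, 47, 38, 3]
  5 vs larger child 47 at index 3, swap → [76, 47, 44, 5, 38, 3]
extract-max #5 returns 76:
  remove root 76; move last element 3 to root → [3, 47, 44, 5, 38]
  3 vs larger child 47 at index 1, swap → [47, 3, 44, 5, 38]
  3 vs larger child 38 at index 4, swap → [47, 38, 44, 5, 3]
extract-max #6 returns 47:
  remove root 47; move last element 3 to root → [3, 38, 44, 5]
  3 vs larger child 44 at index 2, swap → [44, 38, 3, 5]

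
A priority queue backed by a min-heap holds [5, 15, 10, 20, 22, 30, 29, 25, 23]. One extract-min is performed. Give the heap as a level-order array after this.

[10, 15, 23, 20, 22, 30, 29, 25]

remove root 5; move last element 23 to root → [23, 15, 10, 20, 22, 30, 29, 25]
23 vs smaller child 10 at index 2, swap → [10, 15, 23, 20, 22, 30, 29, 25]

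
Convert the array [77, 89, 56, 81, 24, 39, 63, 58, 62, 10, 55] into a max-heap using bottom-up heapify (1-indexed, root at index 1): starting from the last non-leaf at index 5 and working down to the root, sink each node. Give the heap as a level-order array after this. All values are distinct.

[89, 81, 63, 77, 55, 39, 56, 58, 62, 10, 24]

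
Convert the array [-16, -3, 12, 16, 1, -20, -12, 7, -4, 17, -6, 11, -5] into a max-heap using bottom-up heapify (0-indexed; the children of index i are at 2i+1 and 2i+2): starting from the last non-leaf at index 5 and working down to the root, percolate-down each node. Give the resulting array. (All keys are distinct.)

sift down from index 5:
  -20 vs larger child 11 at index 11, swap → [-16, -3, 12, 16, 1, 11, -12, 7, -4, 17, -6, -20, -5]
sift down from index 4:
  1 vs larger child 17 at index 9, swap → [-16, -3, 12, 16, 17, 11, -12, 7, -4, 1, -6, -20, -5]
sift down from index 3: already satisfies heap property
sift down from index 2: already satisfies heap property
sift down from index 1:
  -3 vs larger child 17 at index 4, swap → [-16, 17, 12, 16, -3, 11, -12, 7, -4, 1, -6, -20, -5]
  -3 vs larger child 1 at index 9, swap → [-16, 17, 12, 16, 1, 11, -12, 7, -4, -3, -6, -20, -5]
sift down from index 0:
  -16 vs larger child 17 at index 1, swap → [17, -16, 12, 16, 1, 11, -12, 7, -4, -3, -6, -20, -5]
  -16 vs larger child 16 at index 3, swap → [17, 16, 12, -16, 1, 11, -12, 7, -4, -3, -6, -20, -5]
  -16 vs larger child 7 at index 7, swap → [17, 16, 12, 7, 1, 11, -12, -16, -4, -3, -6, -20, -5]

[17, 16, 12, 7, 1, 11, -12, -16, -4, -3, -6, -20, -5]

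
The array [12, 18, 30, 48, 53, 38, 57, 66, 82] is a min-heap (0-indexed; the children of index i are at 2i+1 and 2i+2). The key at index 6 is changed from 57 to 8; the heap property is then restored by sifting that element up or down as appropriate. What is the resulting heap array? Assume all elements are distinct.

set index 6 from 57 to 8 → [12, 18, 30, 48, 53, 38, 8, 66, 82]
8 < parent 30 at index 2, swap → [12, 18, 8, 48, 53, 38, 30, 66, 82]
8 < parent 12 at index 0, swap → [8, 18, 12, 48, 53, 38, 30, 66, 82]

[8, 18, 12, 48, 53, 38, 30, 66, 82]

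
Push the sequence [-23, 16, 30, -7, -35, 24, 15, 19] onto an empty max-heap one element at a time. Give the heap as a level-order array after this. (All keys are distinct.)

[30, 19, 24, -7, -35, 16, 15, -23]

Insert -23:
  append -23 at index 0 → [-23] (no swap needed)
Insert 16:
  append 16 at index 1 → [-23, 16]
  16 > parent -23 at index 0, swap → [16, -23]
Insert 30:
  append 30 at index 2 → [16, -23, 30]
  30 > parent 16 at index 0, swap → [30, -23, 16]
Insert -7:
  append -7 at index 3 → [30, -23, 16, -7]
  -7 > parent -23 at index 1, swap → [30, -7, 16, -23]
Insert -35:
  append -35 at index 4 → [30, -7, 16, -23, -35] (no swap needed)
Insert 24:
  append 24 at index 5 → [30, -7, 16, -23, -35, 24]
  24 > parent 16 at index 2, swap → [30, -7, 24, -23, -35, 16]
Insert 15:
  append 15 at index 6 → [30, -7, 24, -23, -35, 16, 15] (no swap needed)
Insert 19:
  append 19 at index 7 → [30, -7, 24, -23, -35, 16, 15, 19]
  19 > parent -23 at index 3, swap → [30, -7, 24, 19, -35, 16, 15, -23]
  19 > parent -7 at index 1, swap → [30, 19, 24, -7, -35, 16, 15, -23]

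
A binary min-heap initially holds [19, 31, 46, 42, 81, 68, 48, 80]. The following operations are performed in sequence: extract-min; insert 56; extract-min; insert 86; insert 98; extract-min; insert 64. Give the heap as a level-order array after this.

extract-min → returns 19:
  remove root 19; move last element 80 to root → [80, 31, 46, 42, 81, 68, 48]
  80 vs smaller child 31 at index 1, swap → [31, 80, 46, 42, 81, 68, 48]
  80 vs smaller child 42 at index 3, swap → [31, 42, 46, 80, 81, 68, 48]
insert 56:
  append 56 at index 7 → [31, 42, 46, 80, 81, 68, 48, 56]
  56 < parent 80 at index 3, swap → [31, 42, 46, 56, 81, 68, 48, 80]
extract-min → returns 31:
  remove root 31; move last element 80 to root → [80, 42, 46, 56, 81, 68, 48]
  80 vs smaller child 42 at index 1, swap → [42, 80, 46, 56, 81, 68, 48]
  80 vs smaller child 56 at index 3, swap → [42, 56, 46, 80, 81, 68, 48]
insert 86:
  append 86 at index 7 → [42, 56, 46, 80, 81, 68, 48, 86] (no swap needed)
insert 98:
  append 98 at index 8 → [42, 56, 46, 80, 81, 68, 48, 86, 98] (no swap needed)
extract-min → returns 42:
  remove root 42; move last element 98 to root → [98, 56, 46, 80, 81, 68, 48, 86]
  98 vs smaller child 46 at index 2, swap → [46, 56, 98, 80, 81, 68, 48, 86]
  98 vs smaller child 48 at index 6, swap → [46, 56, 48, 80, 81, 68, 98, 86]
insert 64:
  append 64 at index 8 → [46, 56, 48, 80, 81, 68, 98, 86, 64]
  64 < parent 80 at index 3, swap → [46, 56, 48, 64, 81, 68, 98, 86, 80]

[46, 56, 48, 64, 81, 68, 98, 86, 80]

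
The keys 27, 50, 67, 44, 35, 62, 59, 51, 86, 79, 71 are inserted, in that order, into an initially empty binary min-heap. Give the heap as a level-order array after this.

[27, 35, 59, 50, 44, 67, 62, 51, 86, 79, 71]

Insert 27:
  append 27 at index 0 → [27] (no swap needed)
Insert 50:
  append 50 at index 1 → [27, 50] (no swap needed)
Insert 67:
  append 67 at index 2 → [27, 50, 67] (no swap needed)
Insert 44:
  append 44 at index 3 → [27, 50, 67, 44]
  44 < parent 50 at index 1, swap → [27, 44, 67, 50]
Insert 35:
  append 35 at index 4 → [27, 44, 67, 50, 35]
  35 < parent 44 at index 1, swap → [27, 35, 67, 50, 44]
Insert 62:
  append 62 at index 5 → [27, 35, 67, 50, 44, 62]
  62 < parent 67 at index 2, swap → [27, 35, 62, 50, 44, 67]
Insert 59:
  append 59 at index 6 → [27, 35, 62, 50, 44, 67, 59]
  59 < parent 62 at index 2, swap → [27, 35, 59, 50, 44, 67, 62]
Insert 51:
  append 51 at index 7 → [27, 35, 59, 50, 44, 67, 62, 51] (no swap needed)
Insert 86:
  append 86 at index 8 → [27, 35, 59, 50, 44, 67, 62, 51, 86] (no swap needed)
Insert 79:
  append 79 at index 9 → [27, 35, 59, 50, 44, 67, 62, 51, 86, 79] (no swap needed)
Insert 71:
  append 71 at index 10 → [27, 35, 59, 50, 44, 67, 62, 51, 86, 79, 71] (no swap needed)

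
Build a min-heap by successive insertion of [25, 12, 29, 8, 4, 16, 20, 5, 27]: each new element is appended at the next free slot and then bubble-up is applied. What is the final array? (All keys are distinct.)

[4, 5, 16, 8, 12, 29, 20, 25, 27]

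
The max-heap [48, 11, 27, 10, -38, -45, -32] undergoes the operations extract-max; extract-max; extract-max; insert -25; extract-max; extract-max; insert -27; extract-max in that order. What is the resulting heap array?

[-32, -38, -45]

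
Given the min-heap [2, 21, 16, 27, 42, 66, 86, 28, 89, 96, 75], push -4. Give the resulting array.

[-4, 21, 2, 27, 42, 16, 86, 28, 89, 96, 75, 66]

append -4 at index 11 → [2, 21, 16, 27, 42, 66, 86, 28, 89, 96, 75, -4]
-4 < parent 66 at index 5, swap → [2, 21, 16, 27, 42, -4, 86, 28, 89, 96, 75, 66]
-4 < parent 16 at index 2, swap → [2, 21, -4, 27, 42, 16, 86, 28, 89, 96, 75, 66]
-4 < parent 2 at index 0, swap → [-4, 21, 2, 27, 42, 16, 86, 28, 89, 96, 75, 66]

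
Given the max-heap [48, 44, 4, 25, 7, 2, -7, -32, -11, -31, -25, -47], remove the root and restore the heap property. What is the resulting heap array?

remove root 48; move last element -47 to root → [-47, 44, 4, 25, 7, 2, -7, -32, -11, -31, -25]
-47 vs larger child 44 at index 1, swap → [44, -47, 4, 25, 7, 2, -7, -32, -11, -31, -25]
-47 vs larger child 25 at index 3, swap → [44, 25, 4, -47, 7, 2, -7, -32, -11, -31, -25]
-47 vs larger child -11 at index 8, swap → [44, 25, 4, -11, 7, 2, -7, -32, -47, -31, -25]

[44, 25, 4, -11, 7, 2, -7, -32, -47, -31, -25]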